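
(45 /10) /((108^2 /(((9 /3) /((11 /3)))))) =1 /3168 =0.00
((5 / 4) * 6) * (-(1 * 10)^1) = -75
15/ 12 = 5/ 4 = 1.25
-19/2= -9.50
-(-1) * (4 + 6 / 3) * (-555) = -3330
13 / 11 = 1.18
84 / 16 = 21 / 4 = 5.25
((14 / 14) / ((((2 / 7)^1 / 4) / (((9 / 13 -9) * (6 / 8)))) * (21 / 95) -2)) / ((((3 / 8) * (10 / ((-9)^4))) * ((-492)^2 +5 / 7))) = -62828136 / 17407115669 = -0.00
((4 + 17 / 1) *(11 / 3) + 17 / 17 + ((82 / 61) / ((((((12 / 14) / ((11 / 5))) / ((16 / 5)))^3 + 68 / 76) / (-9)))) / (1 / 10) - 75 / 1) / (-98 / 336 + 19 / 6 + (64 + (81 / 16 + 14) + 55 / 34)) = -1.51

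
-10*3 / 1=-30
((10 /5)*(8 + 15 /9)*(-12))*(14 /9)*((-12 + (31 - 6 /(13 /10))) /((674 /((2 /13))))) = -607376 /512577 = -1.18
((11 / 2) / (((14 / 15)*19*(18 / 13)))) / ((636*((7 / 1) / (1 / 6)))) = 715 / 85264704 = 0.00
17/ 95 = 0.18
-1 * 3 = -3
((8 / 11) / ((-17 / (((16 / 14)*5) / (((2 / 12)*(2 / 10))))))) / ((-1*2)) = 4800 / 1309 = 3.67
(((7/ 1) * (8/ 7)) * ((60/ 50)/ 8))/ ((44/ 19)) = 57/ 110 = 0.52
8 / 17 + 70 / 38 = 2.31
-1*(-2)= 2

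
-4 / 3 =-1.33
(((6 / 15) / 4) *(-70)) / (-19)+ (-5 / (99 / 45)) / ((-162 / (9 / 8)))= 11563 / 30096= 0.38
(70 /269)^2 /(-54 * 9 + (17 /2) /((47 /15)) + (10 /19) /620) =-135646700 /968104576937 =-0.00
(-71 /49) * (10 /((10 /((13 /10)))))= -923 /490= -1.88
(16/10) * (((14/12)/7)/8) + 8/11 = 251/330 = 0.76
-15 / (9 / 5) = -8.33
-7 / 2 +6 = 5 / 2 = 2.50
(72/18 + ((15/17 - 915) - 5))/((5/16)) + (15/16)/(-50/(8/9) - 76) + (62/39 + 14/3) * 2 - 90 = -21084800533/7014540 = -3005.87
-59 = -59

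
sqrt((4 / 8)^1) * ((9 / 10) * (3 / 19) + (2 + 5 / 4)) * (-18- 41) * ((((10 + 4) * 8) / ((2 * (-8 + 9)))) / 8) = -532357 * sqrt(2) / 760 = -990.61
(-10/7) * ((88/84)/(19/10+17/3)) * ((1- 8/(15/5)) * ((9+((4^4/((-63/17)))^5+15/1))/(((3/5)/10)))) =-858632091603369050000000/99349845010101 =-8642510630.15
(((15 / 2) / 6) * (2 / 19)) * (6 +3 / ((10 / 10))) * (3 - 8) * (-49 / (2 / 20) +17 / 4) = 437175 / 152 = 2876.15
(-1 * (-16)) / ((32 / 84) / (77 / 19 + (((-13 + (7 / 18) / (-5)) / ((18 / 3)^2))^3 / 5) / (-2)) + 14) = 1468341985175912 / 1293415667108923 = 1.14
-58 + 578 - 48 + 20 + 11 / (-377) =185473 / 377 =491.97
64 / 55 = 1.16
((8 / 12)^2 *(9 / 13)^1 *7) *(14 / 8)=49 / 13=3.77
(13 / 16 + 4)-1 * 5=-0.19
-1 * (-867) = 867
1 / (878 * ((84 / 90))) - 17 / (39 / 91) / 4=-9.92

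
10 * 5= 50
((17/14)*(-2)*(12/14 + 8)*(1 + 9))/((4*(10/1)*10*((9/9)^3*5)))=-527/4900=-0.11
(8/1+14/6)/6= 31/18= 1.72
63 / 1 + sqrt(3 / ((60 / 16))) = 2 *sqrt(5) / 5 + 63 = 63.89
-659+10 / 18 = -5926 / 9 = -658.44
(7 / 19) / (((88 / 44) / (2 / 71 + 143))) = 71085 / 2698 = 26.35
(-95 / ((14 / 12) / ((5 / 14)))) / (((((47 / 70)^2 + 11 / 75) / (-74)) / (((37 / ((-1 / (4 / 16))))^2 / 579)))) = 1804513125 / 3390238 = 532.27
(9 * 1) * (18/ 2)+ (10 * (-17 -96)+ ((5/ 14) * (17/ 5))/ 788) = -11572551/ 11032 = -1049.00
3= 3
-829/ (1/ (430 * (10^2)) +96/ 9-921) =106941000/ 117432997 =0.91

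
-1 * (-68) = 68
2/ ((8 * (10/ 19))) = 19/ 40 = 0.48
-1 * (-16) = 16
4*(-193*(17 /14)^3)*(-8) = 3792836 /343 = 11057.83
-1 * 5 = -5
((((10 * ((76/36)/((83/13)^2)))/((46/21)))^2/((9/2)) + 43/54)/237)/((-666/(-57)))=62493371888959/213985515119553612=0.00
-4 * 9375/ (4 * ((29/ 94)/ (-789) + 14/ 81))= -750930750/ 13813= -54364.06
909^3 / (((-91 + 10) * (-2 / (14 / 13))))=64908963 / 13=4992997.15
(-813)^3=-537367797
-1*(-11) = 11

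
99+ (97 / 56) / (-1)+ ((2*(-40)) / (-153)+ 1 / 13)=10900891 / 111384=97.87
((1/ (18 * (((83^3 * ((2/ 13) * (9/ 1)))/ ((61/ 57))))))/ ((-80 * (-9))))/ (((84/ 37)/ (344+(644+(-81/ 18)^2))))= 118332253/ 2554617699486720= 0.00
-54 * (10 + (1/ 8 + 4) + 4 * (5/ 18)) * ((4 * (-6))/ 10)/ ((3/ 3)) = 9873/ 5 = 1974.60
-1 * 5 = -5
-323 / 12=-26.92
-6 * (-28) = 168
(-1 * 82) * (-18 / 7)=210.86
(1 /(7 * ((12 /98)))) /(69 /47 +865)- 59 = -14415967 /244344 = -59.00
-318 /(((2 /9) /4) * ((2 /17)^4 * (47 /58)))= -3466037979 /94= -36872744.46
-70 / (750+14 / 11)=-385 / 4132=-0.09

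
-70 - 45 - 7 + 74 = -48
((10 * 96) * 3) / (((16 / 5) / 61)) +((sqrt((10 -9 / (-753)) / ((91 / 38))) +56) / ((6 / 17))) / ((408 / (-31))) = 987983 / 18 -31 * sqrt(44513846) / 469872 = 54887.50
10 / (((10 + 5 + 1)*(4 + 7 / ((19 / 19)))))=5 / 88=0.06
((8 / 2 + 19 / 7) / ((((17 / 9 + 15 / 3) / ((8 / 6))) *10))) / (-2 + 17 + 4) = 0.01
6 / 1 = 6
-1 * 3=-3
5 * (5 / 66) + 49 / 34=1021 / 561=1.82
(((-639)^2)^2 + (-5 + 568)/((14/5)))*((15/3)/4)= 11670822746945/56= 208407549052.59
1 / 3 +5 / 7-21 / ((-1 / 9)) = 3991 / 21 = 190.05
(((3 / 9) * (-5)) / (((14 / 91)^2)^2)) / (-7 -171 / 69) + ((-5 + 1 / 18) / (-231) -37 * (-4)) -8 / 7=460.77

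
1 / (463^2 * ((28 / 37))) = 37 / 6002332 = 0.00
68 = 68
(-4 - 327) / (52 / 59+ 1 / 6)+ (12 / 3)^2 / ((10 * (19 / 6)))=-11113722 / 35245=-315.33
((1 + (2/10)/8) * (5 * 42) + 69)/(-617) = -0.46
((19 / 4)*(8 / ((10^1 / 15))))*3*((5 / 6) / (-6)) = -95 / 4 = -23.75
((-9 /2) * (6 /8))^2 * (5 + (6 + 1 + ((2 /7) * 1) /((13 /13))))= 31347 /224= 139.94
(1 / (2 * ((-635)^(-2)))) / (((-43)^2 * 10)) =10.90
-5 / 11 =-0.45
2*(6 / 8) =3 / 2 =1.50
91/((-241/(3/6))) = -91/482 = -0.19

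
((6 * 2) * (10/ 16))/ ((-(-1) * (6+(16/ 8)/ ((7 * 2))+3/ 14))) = 105/ 89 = 1.18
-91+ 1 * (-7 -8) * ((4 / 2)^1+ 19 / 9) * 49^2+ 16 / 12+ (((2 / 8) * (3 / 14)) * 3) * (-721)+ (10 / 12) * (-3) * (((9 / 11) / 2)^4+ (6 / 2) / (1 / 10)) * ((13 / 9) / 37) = -7710763669039 / 52004832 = -148270.14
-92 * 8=-736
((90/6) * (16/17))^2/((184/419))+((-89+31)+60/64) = 42200089/106352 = 396.80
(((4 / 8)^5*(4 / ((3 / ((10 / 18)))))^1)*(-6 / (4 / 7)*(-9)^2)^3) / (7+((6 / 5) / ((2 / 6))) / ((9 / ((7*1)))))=-93002175 / 64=-1453158.98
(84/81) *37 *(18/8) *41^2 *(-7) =-3047653/3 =-1015884.33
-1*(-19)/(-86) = -19/86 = -0.22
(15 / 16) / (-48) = -5 / 256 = -0.02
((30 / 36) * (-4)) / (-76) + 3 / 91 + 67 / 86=190900 / 223041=0.86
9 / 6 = 3 / 2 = 1.50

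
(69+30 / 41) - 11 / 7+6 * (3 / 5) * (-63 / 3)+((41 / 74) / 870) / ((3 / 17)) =-412192489 / 55431180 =-7.44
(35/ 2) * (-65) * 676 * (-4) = 3075800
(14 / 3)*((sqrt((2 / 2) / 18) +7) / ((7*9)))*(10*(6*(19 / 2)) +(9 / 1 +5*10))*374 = 235246*sqrt(2) / 81 +3293444 / 27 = 126086.67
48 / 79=0.61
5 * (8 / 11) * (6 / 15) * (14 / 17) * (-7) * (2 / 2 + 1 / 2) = -2352 / 187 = -12.58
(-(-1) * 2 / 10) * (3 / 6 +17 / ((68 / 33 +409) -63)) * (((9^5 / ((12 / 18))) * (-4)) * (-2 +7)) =-1116734688 / 5743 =-194451.45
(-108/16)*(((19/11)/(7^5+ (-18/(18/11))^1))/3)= -9/38896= -0.00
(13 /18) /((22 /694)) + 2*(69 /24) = 11299 /396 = 28.53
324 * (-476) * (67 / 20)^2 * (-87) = 3764443977 / 25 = 150577759.08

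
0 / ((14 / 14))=0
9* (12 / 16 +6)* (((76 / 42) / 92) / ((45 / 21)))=513 / 920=0.56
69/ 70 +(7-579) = -39971/ 70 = -571.01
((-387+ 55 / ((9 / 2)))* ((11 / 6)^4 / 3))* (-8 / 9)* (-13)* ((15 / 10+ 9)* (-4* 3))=4493952463 / 2187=2054847.95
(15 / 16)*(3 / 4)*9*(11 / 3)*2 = 1485 / 32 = 46.41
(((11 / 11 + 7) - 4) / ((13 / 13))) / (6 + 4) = 2 / 5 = 0.40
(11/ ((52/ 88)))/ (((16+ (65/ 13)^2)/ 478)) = 217.03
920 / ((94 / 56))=25760 / 47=548.09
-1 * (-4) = 4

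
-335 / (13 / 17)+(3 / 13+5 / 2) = -11319 / 26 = -435.35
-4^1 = -4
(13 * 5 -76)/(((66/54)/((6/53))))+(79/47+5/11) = 30594/27401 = 1.12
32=32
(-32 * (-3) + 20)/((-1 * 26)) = -58/13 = -4.46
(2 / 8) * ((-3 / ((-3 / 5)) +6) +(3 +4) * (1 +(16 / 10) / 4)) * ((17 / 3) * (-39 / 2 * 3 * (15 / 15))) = -8619 / 5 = -1723.80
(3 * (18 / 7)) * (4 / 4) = 54 / 7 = 7.71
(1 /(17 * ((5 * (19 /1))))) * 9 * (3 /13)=27 /20995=0.00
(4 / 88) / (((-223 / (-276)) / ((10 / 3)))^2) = 423200 / 547019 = 0.77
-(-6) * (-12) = -72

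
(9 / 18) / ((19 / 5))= 5 / 38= 0.13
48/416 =3/26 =0.12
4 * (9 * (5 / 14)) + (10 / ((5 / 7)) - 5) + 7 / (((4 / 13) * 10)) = 24.13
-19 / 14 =-1.36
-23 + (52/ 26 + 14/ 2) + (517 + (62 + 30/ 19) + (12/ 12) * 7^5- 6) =329984/ 19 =17367.58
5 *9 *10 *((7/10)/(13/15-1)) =-4725/2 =-2362.50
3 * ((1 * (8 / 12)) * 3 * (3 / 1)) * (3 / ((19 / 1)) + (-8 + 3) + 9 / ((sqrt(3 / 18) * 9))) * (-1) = 1656 / 19- 18 * sqrt(6) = 43.07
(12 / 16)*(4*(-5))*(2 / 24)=-5 / 4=-1.25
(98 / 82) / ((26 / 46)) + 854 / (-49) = -57137 / 3731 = -15.31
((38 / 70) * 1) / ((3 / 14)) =38 / 15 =2.53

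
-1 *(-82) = 82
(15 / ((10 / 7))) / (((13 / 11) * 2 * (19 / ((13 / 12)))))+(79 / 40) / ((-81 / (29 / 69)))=2064707 / 8495280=0.24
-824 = -824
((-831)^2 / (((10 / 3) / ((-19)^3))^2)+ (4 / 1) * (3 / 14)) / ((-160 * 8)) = -2046747189642783 / 896000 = -2284316059.87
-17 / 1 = -17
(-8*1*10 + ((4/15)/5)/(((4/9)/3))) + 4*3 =-1691/25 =-67.64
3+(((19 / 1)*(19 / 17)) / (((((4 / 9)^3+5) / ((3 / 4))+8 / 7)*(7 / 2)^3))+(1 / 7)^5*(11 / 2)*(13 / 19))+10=4302576125405 / 329378577514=13.06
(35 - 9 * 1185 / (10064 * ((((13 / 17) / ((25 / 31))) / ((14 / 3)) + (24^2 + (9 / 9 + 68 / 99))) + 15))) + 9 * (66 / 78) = 57267680229119 / 1343882796568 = 42.61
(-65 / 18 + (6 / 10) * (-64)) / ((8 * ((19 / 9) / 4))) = -199 / 20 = -9.95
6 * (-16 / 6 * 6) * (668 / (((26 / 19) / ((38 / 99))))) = -7716736 / 429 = -17987.73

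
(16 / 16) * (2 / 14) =1 / 7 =0.14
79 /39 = 2.03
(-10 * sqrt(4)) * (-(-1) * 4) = -80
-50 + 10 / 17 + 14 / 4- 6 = -1765 / 34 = -51.91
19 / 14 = 1.36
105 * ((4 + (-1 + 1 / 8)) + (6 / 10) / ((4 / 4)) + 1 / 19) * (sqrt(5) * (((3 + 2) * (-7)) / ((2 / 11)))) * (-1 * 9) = 1536622.35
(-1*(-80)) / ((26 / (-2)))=-80 / 13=-6.15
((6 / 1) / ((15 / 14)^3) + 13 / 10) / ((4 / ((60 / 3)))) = 13901 / 450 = 30.89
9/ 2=4.50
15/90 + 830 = 4981/6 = 830.17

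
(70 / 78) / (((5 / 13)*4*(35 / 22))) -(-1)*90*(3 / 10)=821 / 30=27.37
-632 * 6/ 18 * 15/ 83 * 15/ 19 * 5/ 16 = -9.39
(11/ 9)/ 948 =11/ 8532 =0.00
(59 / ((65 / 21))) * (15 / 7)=531 / 13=40.85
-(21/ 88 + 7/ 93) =-2569/ 8184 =-0.31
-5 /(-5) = 1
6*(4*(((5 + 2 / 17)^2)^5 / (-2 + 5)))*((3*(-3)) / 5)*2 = -3577297164356673914256 / 10079969502245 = -354891665.45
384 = 384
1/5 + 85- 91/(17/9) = 3147/85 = 37.02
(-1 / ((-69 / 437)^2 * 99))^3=-47045881 / 707347971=-0.07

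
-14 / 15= -0.93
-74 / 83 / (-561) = 0.00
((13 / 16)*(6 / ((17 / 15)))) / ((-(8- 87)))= 585 / 10744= 0.05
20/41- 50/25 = -1.51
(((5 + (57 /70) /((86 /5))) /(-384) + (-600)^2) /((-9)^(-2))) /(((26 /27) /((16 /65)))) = 121335455409867 /16278080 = 7453916.89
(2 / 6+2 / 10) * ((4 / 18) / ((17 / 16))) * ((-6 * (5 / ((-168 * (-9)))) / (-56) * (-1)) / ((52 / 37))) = -74 / 2631447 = -0.00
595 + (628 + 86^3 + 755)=638034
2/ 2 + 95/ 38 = 7/ 2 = 3.50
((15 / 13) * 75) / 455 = 225 / 1183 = 0.19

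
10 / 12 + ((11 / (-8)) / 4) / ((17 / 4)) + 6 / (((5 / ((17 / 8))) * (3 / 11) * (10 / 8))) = 83971 / 10200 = 8.23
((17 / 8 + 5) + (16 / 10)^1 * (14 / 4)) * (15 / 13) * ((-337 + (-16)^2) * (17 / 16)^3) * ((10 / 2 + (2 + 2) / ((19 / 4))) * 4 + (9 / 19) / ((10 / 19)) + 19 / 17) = -2931027289371 / 80936960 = -36213.71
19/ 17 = 1.12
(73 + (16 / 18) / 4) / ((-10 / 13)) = -8567 / 90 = -95.19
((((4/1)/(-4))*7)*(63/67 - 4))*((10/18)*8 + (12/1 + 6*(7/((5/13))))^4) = 348349275629768/75375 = 4621549262.09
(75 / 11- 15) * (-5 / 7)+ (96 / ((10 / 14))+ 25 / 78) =4221157 / 30030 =140.56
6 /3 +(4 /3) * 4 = 22 /3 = 7.33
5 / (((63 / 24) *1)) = 40 / 21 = 1.90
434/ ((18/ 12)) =289.33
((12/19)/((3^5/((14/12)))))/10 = 7/23085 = 0.00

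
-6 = -6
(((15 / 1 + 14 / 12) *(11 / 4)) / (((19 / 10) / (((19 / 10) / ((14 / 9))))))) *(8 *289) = 925089 / 14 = 66077.79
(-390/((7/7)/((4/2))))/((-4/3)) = 585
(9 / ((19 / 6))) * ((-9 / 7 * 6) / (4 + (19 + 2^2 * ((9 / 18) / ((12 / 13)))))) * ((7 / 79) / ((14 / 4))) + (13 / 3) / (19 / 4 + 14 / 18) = 0.76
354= 354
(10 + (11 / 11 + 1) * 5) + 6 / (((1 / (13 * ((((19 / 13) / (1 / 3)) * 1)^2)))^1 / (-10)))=-194680 / 13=-14975.38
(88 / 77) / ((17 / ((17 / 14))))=4 / 49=0.08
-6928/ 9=-769.78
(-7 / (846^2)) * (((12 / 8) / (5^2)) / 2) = -7 / 23857200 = -0.00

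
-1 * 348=-348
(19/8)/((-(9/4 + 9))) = -0.21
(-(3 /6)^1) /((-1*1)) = 1 /2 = 0.50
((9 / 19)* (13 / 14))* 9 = 1053 / 266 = 3.96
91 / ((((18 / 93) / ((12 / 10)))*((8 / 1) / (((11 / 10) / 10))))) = 7.76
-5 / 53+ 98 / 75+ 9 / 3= 16744 / 3975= 4.21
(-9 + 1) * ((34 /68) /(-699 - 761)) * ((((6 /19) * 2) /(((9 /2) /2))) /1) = 16 /20805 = 0.00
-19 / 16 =-1.19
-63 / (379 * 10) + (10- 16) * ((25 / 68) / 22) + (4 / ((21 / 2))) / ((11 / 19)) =16107293 / 29766660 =0.54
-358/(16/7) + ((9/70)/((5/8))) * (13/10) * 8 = -1081399/7000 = -154.49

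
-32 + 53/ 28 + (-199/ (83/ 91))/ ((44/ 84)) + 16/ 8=-11366623/ 25564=-444.63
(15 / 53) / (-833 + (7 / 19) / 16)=-912 / 2684185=-0.00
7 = 7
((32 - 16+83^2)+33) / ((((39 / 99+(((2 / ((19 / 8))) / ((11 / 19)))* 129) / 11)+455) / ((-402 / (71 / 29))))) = -7340150763 / 3044125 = -2411.25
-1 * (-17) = 17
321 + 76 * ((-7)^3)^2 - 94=8941551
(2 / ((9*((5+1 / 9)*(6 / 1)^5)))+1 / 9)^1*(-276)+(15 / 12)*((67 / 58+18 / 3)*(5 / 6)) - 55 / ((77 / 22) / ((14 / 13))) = -19611097 / 488592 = -40.14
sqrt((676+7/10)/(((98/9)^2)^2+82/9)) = 0.22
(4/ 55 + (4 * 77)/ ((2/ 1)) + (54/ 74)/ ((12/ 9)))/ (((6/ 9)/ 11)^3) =4111869069/ 5920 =694572.48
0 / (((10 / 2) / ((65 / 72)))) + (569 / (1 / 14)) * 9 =71694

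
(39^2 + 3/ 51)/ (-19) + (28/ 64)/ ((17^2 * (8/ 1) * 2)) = -112533883/ 1405696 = -80.06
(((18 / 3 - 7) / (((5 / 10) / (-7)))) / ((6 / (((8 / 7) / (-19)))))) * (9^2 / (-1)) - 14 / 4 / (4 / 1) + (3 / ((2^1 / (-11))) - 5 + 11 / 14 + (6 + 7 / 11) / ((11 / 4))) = -1005187 / 128744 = -7.81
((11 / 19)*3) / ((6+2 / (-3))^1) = 99 / 304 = 0.33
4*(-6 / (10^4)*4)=-6 / 625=-0.01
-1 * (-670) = 670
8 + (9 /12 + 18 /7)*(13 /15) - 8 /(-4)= 12.88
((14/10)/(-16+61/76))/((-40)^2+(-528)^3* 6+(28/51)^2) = 16473/157930236511300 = 0.00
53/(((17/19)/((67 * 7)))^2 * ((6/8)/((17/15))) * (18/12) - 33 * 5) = -33668110504/104815813425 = -0.32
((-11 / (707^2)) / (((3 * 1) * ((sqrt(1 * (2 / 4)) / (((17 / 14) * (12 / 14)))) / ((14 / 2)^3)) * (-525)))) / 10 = 187 * sqrt(2) / 374886750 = 0.00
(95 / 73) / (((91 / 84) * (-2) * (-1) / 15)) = 8550 / 949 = 9.01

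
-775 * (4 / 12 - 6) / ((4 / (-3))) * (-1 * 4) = 13175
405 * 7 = 2835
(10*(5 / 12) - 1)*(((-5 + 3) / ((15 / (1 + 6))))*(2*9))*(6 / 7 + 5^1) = -1558 / 5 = -311.60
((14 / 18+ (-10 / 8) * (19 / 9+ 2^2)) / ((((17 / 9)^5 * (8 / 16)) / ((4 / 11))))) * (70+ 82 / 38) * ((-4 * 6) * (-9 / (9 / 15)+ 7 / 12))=-80920198476 / 15618427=-5181.07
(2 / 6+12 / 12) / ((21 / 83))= 332 / 63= 5.27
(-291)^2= 84681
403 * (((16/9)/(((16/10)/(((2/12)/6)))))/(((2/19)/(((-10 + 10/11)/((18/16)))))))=-7657000/8019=-954.86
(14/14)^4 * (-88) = -88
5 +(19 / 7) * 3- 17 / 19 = 1629 / 133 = 12.25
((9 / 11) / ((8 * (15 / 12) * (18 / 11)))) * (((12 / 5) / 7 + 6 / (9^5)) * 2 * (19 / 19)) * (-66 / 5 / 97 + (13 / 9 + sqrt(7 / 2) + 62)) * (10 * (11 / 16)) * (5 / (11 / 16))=118133 * sqrt(14) / 137781 + 65289982706 / 601414065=111.77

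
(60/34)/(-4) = -15/34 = -0.44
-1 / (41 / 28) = -28 / 41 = -0.68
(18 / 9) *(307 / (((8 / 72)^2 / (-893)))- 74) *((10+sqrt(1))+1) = -532951320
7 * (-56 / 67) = -392 / 67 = -5.85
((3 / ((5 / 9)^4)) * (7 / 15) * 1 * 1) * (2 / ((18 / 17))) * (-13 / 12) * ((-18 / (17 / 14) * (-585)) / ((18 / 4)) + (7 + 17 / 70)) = -7271446221 / 125000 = -58171.57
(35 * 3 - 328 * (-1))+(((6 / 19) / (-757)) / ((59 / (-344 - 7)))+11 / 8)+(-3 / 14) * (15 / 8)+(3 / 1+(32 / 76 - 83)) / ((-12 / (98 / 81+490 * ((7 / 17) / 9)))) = 8589230454745 / 14541558192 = 590.67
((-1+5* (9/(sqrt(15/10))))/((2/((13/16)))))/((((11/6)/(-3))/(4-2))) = 117/88-1755* sqrt(6)/88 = -47.52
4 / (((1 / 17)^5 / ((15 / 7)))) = 85191420 / 7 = 12170202.86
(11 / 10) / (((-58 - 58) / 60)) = -33 / 58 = -0.57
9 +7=16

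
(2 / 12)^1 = 1 / 6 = 0.17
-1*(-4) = 4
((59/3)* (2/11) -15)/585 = -29/1485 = -0.02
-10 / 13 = -0.77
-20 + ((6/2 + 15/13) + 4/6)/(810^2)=-127939453/6396975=-20.00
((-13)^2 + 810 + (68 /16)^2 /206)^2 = 10414000147329 /10863616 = 958612.69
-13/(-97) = 0.13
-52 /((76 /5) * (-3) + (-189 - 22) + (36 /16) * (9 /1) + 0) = 1040 /4727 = 0.22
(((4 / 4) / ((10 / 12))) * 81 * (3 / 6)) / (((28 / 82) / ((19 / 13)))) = 189297 / 910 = 208.02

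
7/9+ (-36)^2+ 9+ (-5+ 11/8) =93755/72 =1302.15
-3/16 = -0.19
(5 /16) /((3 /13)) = 65 /48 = 1.35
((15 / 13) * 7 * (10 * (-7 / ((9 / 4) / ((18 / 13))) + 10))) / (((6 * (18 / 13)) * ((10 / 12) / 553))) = 1432270 / 39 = 36724.87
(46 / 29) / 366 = 23 / 5307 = 0.00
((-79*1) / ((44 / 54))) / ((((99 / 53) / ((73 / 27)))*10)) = -305651 / 21780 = -14.03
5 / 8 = 0.62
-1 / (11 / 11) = -1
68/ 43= 1.58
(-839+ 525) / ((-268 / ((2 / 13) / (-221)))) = -157 / 192491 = -0.00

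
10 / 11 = 0.91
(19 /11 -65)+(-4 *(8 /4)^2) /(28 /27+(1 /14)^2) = -4769832 /60665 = -78.63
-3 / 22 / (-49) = 3 / 1078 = 0.00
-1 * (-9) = 9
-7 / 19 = -0.37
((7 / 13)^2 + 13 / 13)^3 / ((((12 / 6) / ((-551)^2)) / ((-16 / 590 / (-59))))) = 12581507181728 / 84010610645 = 149.76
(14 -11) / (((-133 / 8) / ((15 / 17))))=-0.16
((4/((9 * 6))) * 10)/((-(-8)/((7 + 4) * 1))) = 55/54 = 1.02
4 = 4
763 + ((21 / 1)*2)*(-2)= 679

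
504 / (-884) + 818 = 180652 / 221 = 817.43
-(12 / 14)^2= -36 / 49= -0.73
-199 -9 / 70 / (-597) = -2772067 / 13930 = -199.00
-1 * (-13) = 13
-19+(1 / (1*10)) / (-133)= -19.00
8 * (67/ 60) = 134/ 15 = 8.93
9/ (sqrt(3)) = 3 * sqrt(3) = 5.20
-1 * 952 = -952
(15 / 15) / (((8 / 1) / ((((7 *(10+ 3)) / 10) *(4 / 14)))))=0.32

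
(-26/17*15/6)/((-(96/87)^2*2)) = 54665/34816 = 1.57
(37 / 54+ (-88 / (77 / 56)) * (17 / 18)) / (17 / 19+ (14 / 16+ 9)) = -245252 / 44199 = -5.55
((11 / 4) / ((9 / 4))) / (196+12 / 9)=11 / 1776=0.01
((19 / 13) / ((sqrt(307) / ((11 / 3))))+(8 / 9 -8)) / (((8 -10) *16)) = 2 / 9 -209 *sqrt(307) / 383136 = 0.21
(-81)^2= 6561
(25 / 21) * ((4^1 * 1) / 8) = 25 / 42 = 0.60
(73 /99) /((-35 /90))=-146 /77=-1.90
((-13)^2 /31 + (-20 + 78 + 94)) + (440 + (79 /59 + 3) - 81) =520.79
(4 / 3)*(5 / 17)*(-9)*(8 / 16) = -30 / 17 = -1.76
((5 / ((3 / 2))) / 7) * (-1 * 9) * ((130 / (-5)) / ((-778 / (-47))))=18330 / 2723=6.73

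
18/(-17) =-18/17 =-1.06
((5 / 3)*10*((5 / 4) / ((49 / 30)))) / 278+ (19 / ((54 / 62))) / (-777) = 726931 / 40825134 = 0.02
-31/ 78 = -0.40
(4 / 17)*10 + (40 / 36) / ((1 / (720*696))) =9465640 / 17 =556802.35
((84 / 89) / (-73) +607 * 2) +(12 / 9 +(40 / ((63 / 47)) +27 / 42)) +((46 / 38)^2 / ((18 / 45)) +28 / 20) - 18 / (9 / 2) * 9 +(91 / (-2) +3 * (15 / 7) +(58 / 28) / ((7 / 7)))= 870216338762 / 738806355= 1177.87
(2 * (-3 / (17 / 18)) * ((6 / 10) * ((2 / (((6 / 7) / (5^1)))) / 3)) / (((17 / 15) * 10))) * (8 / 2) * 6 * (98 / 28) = -109.87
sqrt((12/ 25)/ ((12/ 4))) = 2/ 5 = 0.40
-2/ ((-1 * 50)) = 0.04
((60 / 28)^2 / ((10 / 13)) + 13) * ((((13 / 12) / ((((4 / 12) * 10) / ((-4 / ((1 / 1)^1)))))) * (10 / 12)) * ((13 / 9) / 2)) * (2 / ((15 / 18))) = -314171 / 8820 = -35.62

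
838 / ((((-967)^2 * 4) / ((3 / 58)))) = 1257 / 108470324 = 0.00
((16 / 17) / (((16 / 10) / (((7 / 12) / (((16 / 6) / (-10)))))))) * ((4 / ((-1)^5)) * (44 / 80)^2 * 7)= 5929 / 544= 10.90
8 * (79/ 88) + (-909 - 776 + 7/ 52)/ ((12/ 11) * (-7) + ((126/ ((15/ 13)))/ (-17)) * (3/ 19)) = 17752203619/ 87903816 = 201.95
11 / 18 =0.61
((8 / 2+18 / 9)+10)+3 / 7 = 115 / 7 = 16.43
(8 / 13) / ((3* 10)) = 4 / 195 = 0.02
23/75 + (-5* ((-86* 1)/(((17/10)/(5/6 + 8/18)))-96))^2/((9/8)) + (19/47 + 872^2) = 330191717996062/247550175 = 1333837.55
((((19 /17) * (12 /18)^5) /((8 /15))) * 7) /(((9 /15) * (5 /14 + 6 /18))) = 186200 /39933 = 4.66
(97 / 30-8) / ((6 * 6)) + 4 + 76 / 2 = 45217 / 1080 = 41.87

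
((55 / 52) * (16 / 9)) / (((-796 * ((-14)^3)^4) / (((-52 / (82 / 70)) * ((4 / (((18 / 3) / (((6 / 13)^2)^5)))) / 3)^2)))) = 5387536281600 / 306607249650913358722927010096811737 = 0.00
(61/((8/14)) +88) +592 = 3147/4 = 786.75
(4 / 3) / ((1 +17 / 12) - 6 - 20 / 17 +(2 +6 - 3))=272 / 49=5.55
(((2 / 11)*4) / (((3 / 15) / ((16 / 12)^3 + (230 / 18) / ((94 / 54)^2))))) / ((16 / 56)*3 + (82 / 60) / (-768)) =281617100800 / 10056359841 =28.00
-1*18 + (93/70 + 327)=21723/70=310.33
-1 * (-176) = 176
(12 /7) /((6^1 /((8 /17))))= 16 /119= 0.13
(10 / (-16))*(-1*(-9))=-45 / 8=-5.62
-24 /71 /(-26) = 12 /923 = 0.01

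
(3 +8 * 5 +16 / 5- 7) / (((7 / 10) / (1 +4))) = 280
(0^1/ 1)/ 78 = 0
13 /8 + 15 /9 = 79 /24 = 3.29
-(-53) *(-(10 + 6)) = -848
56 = 56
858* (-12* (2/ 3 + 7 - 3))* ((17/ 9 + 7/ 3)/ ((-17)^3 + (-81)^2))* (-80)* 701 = 6903466.15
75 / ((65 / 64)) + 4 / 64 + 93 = 34717 / 208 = 166.91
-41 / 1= -41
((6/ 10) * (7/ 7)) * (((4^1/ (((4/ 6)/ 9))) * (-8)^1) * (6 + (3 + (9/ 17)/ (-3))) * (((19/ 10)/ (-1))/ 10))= 36936/ 85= 434.54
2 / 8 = 1 / 4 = 0.25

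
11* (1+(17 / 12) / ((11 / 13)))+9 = 461 / 12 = 38.42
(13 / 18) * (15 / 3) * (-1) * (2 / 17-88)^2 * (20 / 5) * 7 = -225683640 / 289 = -780912.25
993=993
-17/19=-0.89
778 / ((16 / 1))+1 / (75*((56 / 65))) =20429 / 420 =48.64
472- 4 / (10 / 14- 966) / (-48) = 38271641 / 81084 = 472.00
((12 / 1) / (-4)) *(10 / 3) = -10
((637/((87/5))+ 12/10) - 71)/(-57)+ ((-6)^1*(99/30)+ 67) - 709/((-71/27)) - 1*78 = 421454077/1760445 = 239.40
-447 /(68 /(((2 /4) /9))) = -149 /408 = -0.37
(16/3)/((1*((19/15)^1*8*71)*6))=5/4047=0.00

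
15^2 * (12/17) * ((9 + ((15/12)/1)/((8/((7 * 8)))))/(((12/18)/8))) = 575100/17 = 33829.41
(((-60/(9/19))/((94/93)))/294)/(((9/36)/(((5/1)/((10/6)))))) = -11780/2303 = -5.12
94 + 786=880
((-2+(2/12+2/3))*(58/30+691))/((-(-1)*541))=-36379/24345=-1.49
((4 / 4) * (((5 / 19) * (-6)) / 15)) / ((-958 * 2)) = 1 / 18202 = 0.00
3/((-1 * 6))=-1/2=-0.50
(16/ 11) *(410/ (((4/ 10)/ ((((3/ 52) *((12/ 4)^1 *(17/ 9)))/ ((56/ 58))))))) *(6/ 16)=1515975/ 8008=189.31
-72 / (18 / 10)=-40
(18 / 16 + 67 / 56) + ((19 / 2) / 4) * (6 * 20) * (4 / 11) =32635 / 308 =105.96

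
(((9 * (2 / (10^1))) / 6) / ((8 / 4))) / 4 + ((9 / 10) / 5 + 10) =4087 / 400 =10.22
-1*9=-9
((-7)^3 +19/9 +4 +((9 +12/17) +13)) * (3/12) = -24035/306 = -78.55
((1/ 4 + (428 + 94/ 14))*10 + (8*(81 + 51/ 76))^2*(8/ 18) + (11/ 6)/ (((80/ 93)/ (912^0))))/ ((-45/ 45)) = -78470746427/ 404320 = -194080.79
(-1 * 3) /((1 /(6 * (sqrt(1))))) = -18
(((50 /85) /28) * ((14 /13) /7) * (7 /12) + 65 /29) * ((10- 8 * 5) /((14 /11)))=-9488875 /179452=-52.88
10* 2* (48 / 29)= 960 / 29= 33.10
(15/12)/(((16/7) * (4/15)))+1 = 781/256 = 3.05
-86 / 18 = -43 / 9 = -4.78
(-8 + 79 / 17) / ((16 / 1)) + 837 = 227607 / 272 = 836.79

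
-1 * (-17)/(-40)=-17/40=-0.42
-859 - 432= -1291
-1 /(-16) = 0.06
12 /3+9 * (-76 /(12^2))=-3 /4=-0.75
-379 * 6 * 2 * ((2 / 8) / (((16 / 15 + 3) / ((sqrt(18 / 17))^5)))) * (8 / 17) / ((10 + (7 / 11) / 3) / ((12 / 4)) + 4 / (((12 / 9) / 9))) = -1312934832 * sqrt(34) / 1533529081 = -4.99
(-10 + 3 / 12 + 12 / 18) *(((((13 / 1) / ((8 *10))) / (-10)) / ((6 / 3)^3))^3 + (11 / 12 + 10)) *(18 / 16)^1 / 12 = -935788543281581 / 100663296000000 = -9.30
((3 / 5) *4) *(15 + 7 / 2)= 222 / 5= 44.40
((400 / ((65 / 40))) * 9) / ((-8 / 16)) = -57600 / 13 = -4430.77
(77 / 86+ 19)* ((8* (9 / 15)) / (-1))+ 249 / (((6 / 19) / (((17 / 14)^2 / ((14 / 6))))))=237620877 / 589960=402.77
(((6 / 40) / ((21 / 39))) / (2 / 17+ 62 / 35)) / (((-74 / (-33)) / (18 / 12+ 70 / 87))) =2924493 / 19296832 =0.15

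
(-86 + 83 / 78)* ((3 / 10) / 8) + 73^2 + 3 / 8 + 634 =2479439 / 416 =5960.19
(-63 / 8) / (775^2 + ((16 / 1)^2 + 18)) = -63 / 4807192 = -0.00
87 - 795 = -708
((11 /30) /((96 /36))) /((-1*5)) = -11 /400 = -0.03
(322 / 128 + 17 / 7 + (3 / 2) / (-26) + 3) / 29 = 45931 / 168896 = 0.27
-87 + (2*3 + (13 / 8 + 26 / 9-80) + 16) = -10115 / 72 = -140.49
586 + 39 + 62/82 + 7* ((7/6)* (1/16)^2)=39409625/62976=625.79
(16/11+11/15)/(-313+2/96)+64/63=52517072/52054695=1.01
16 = 16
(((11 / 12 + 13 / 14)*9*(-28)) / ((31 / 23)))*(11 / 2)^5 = -55562595 / 32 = -1736331.09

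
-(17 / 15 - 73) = 1078 / 15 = 71.87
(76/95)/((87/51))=68/145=0.47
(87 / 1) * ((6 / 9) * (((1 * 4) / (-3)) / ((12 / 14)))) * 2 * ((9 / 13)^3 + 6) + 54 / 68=-255858635 / 224094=-1141.75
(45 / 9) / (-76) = -5 / 76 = -0.07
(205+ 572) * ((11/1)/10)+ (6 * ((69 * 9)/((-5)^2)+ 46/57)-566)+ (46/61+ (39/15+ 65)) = 29608753/57950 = 510.94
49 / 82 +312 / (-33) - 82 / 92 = -101119 / 10373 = -9.75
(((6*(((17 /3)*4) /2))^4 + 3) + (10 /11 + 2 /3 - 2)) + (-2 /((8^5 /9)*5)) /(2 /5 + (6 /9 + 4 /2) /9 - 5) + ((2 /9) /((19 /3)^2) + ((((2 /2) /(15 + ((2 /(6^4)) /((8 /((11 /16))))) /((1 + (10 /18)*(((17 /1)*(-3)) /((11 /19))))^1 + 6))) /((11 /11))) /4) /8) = 1391694449645921163159916237 /65089088817031200768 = 21381378.58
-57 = -57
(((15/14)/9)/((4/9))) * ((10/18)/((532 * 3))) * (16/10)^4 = 128/209475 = 0.00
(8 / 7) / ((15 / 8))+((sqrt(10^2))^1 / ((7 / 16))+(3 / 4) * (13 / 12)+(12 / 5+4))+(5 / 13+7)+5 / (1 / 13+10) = 15760229 / 408720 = 38.56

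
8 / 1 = 8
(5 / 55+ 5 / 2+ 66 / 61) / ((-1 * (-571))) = 0.01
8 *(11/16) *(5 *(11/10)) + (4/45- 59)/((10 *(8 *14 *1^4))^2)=1707549349/56448000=30.25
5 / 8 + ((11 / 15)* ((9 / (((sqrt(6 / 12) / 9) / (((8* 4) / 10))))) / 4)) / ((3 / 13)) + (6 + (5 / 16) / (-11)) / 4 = 1491 / 704 + 5148* sqrt(2) / 25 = 293.33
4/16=1/4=0.25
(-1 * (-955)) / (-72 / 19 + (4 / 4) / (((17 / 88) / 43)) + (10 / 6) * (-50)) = 925395 / 131266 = 7.05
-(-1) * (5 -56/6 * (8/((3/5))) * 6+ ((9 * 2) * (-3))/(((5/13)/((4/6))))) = -12529/15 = -835.27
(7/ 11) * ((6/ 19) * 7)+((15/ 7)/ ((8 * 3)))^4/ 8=23130865217/ 16443277312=1.41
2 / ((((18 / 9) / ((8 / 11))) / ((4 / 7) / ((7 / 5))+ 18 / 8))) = 1.93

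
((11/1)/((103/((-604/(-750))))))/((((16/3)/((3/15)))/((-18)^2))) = 134541/128750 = 1.04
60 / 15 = 4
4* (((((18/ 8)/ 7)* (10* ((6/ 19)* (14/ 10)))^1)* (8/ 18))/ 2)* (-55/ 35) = -264/ 133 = -1.98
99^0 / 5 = 1 / 5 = 0.20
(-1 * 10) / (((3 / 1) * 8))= -5 / 12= -0.42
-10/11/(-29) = 10/319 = 0.03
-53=-53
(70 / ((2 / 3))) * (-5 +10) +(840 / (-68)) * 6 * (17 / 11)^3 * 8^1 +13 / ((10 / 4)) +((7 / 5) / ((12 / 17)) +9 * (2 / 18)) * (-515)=-255143663 / 79860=-3194.89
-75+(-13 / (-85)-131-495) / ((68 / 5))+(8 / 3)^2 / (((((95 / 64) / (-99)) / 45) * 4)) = -119848699 / 21964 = -5456.60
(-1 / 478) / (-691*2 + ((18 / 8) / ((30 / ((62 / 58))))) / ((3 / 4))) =145 / 95779011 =0.00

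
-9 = -9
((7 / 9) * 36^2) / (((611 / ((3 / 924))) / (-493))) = -17748 / 6721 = -2.64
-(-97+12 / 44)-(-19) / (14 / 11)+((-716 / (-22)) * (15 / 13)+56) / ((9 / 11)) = 4072027 / 18018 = 226.00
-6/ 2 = -3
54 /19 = 2.84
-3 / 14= -0.21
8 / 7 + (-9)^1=-7.86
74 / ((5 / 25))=370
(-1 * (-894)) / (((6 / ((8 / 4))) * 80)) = 149 / 40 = 3.72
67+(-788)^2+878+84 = 621973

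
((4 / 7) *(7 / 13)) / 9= 4 / 117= 0.03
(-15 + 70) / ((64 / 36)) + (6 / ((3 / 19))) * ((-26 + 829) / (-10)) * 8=-1950421 / 80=-24380.26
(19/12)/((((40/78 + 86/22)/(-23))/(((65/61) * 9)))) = -78.98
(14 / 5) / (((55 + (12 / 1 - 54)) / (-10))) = -28 / 13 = -2.15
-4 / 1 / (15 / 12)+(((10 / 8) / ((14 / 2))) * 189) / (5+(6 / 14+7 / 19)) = 13477 / 5140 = 2.62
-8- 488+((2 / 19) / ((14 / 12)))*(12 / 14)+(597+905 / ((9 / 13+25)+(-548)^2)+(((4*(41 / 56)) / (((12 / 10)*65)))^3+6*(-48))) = -186.92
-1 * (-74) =74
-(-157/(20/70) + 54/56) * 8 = 30718/7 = 4388.29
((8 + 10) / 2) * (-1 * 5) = -45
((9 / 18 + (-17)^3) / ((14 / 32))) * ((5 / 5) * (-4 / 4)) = 78600 / 7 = 11228.57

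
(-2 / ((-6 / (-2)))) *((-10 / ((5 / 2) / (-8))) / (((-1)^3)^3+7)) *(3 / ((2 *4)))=-4 / 3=-1.33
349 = 349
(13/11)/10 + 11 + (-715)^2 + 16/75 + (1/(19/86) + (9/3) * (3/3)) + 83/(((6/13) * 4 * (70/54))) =511278.54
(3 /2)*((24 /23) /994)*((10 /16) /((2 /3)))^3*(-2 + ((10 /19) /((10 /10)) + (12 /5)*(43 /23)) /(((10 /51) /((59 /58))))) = 18483786495 /593367298048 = 0.03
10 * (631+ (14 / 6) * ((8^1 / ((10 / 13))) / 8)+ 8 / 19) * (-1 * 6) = -723278 / 19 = -38067.26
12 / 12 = 1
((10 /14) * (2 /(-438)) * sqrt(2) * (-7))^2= 50 /47961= 0.00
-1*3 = -3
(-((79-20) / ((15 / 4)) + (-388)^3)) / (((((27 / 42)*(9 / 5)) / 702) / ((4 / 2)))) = 637848734432 / 9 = 70872081603.56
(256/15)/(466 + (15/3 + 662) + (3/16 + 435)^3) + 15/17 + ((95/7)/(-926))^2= 3192284135031318495233/3617040648869536881300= 0.88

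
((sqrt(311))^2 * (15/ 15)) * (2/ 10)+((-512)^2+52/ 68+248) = 22308672/ 85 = 262454.96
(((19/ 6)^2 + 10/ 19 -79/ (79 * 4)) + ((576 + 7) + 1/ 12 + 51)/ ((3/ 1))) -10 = 144779/ 684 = 211.67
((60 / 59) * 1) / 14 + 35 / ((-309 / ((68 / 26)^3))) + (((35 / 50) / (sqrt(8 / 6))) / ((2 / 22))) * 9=-547773130 / 280374549 + 693 * sqrt(3) / 20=58.06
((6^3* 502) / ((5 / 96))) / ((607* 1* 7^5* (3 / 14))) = 6939648 / 7287035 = 0.95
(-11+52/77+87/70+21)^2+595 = 8918221/12100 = 737.04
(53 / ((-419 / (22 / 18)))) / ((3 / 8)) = -4664 / 11313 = -0.41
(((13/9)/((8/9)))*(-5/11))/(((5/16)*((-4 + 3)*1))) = 26/11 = 2.36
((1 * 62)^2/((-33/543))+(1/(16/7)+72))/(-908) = 11119475/159808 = 69.58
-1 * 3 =-3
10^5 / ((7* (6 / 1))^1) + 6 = 50126 / 21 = 2386.95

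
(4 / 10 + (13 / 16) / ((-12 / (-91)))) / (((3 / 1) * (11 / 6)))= 6299 / 5280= 1.19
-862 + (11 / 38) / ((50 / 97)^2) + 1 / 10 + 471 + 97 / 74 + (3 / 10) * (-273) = -1653455037 / 3515000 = -470.40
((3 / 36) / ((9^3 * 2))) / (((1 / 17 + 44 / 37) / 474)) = 0.02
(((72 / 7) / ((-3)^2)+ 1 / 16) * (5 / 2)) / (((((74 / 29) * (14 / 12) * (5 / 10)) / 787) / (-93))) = -4298141475 / 29008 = -148170.90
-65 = -65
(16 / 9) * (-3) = -16 / 3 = -5.33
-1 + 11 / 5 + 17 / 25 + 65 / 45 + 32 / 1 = 35.32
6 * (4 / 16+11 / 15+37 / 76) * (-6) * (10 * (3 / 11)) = -30168 / 209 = -144.34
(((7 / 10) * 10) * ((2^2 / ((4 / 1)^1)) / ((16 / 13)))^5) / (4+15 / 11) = 28589561 / 61865984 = 0.46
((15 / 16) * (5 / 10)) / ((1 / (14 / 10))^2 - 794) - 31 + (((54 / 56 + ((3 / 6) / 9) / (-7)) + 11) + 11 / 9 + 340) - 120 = 1760837583 / 8709344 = 202.18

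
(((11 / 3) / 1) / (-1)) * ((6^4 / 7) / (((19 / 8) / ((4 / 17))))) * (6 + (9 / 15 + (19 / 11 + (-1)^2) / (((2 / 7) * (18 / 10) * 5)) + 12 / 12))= -6584832 / 11305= -582.47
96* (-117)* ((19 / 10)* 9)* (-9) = 8643024 / 5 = 1728604.80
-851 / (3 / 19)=-16169 / 3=-5389.67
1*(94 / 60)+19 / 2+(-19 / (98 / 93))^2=48428599 / 144060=336.17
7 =7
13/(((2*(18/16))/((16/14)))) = 416/63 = 6.60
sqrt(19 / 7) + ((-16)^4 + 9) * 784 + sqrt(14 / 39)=sqrt(546) / 39 + sqrt(133) / 7 + 51387280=51387282.25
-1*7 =-7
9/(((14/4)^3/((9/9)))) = 72/343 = 0.21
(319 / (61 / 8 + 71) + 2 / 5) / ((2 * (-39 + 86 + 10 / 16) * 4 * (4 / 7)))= 49063 / 2396490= 0.02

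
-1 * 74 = -74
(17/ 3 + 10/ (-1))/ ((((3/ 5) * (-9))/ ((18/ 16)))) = 65/ 72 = 0.90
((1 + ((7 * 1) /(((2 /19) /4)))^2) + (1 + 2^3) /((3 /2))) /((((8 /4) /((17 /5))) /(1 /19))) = 1202971 /190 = 6331.43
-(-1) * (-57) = -57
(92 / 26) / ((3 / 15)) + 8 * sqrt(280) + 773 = 16 * sqrt(70) + 10279 / 13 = 924.56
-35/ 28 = -5/ 4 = -1.25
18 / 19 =0.95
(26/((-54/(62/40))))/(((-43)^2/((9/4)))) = -403/443760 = -0.00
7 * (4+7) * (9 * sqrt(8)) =1386 * sqrt(2) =1960.10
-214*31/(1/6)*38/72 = -21007.67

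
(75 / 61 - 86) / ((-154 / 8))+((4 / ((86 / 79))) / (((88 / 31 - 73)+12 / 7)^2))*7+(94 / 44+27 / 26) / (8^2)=7513321719434329 / 1685070297185184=4.46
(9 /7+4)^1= 37 /7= 5.29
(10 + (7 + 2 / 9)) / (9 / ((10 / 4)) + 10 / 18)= 775 / 187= 4.14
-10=-10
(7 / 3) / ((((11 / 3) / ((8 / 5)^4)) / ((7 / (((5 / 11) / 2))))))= 128.45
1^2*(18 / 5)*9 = 162 / 5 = 32.40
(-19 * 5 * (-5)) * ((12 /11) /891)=1900 /3267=0.58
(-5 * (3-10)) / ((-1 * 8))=-4.38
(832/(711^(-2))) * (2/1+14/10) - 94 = 7150088554/5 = 1430017710.80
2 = 2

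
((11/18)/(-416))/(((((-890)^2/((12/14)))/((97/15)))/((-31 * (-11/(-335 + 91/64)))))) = 363847/34624336587750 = 0.00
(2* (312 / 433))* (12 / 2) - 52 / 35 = 108524 / 15155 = 7.16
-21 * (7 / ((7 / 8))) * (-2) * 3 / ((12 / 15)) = 1260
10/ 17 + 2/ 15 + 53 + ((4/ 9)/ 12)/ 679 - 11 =66573319/ 1558305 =42.72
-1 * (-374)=374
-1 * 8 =-8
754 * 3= 2262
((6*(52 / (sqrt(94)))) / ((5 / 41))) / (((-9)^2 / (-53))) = -112996*sqrt(94) / 6345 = -172.66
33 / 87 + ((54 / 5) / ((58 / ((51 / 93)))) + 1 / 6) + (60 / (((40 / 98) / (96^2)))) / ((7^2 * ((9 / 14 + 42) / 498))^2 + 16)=4027391937355367 / 99897770010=40315.13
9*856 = 7704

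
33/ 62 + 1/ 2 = 1.03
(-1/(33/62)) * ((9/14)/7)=-93/539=-0.17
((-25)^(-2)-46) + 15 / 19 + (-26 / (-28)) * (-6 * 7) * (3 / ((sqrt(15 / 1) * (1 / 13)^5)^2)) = -12769142808050481 / 11875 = -1075296236467.41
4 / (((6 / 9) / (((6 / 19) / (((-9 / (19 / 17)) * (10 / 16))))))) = -32 / 85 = -0.38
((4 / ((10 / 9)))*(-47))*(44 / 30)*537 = -3331548 / 25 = -133261.92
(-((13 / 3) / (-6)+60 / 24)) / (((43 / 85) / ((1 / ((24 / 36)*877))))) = -0.01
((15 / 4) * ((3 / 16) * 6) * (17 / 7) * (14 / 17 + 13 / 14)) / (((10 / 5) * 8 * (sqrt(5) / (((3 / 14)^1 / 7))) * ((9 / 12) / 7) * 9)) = 0.02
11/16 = 0.69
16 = 16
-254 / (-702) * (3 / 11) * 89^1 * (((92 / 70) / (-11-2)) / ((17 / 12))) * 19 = -39515288 / 3318315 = -11.91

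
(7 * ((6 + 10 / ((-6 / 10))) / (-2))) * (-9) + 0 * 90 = -336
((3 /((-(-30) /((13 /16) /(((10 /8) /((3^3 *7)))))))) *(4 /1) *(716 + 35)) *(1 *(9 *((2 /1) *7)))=116248041 /25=4649921.64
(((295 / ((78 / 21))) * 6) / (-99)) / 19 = -2065 / 8151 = -0.25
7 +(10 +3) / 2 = 27 / 2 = 13.50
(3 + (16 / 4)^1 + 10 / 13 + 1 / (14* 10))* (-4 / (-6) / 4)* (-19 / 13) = -268907 / 141960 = -1.89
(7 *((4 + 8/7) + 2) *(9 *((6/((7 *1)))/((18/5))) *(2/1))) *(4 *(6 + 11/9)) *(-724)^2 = 68142880000/21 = 3244899047.62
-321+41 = -280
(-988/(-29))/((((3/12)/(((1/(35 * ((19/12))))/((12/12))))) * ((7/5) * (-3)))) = -832/1421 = -0.59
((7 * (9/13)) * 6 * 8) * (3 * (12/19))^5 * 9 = 1645647446016/32189287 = 51124.07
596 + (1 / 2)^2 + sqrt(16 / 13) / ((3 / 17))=68 * sqrt(13) / 39 + 2385 / 4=602.54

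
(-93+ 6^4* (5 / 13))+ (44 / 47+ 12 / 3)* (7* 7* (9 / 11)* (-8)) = -7915341 / 6721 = -1177.70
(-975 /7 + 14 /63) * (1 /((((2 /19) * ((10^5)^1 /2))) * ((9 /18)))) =-166459 /3150000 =-0.05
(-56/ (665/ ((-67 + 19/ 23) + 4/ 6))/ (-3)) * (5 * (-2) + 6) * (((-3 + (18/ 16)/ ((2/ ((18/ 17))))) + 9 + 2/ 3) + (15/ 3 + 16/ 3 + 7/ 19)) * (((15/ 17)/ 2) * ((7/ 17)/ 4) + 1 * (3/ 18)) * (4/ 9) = 41151495664/ 3304203759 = 12.45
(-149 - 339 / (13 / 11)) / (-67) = 5666 / 871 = 6.51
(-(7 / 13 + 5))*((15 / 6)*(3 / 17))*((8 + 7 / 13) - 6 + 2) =-31860 / 2873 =-11.09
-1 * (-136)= 136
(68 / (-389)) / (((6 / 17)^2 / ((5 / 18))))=-24565 / 63018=-0.39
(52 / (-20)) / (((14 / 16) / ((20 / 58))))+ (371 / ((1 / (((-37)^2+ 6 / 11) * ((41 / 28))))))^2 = 217547332549702387 / 393008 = 553544285484.53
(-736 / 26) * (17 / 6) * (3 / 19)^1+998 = 243378 / 247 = 985.34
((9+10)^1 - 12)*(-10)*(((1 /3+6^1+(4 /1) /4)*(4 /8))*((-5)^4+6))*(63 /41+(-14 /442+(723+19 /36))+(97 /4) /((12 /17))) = -240708699688765 /1957176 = -122987763.84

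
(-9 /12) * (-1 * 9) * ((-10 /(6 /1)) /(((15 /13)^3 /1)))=-2197 /300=-7.32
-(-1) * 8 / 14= 0.57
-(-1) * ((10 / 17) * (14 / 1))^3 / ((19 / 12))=352.75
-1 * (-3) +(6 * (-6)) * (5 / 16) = -33 / 4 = -8.25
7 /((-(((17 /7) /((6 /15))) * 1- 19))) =98 /181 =0.54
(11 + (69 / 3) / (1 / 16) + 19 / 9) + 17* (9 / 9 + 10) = 568.11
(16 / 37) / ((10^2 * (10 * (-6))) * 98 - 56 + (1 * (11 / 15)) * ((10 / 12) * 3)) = -96 / 130548025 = -0.00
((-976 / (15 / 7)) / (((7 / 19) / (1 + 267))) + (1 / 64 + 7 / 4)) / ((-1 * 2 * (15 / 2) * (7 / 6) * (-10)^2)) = 318064993 / 1680000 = 189.32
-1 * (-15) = 15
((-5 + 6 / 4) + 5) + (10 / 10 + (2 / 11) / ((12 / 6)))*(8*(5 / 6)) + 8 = 369 / 22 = 16.77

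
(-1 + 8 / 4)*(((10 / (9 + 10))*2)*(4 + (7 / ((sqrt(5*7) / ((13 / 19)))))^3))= 61516*sqrt(35) / 651605 + 80 / 19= 4.77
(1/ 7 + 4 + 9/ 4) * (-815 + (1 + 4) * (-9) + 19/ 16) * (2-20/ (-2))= -1054131/ 16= -65883.19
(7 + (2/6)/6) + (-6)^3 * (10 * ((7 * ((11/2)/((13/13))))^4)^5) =-65221499798061782262893435886118941597679/589824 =-110577900862056786876921700000000000.00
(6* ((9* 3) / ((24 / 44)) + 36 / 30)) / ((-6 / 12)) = -3042 / 5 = -608.40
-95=-95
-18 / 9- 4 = -6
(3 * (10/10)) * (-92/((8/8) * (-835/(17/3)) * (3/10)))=3128/501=6.24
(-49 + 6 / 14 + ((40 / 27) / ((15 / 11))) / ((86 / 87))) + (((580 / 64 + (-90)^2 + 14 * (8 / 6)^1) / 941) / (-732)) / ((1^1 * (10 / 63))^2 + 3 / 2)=-8581199094694309 / 180732492870048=-47.48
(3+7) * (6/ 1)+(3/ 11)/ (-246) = 54119/ 902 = 60.00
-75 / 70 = -15 / 14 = -1.07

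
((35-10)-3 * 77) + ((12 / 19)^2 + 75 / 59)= -4352023 / 21299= -204.33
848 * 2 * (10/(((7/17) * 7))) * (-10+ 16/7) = -15569280/343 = -45391.49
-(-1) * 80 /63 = 1.27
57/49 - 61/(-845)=51154/41405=1.24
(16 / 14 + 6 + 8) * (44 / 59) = 4664 / 413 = 11.29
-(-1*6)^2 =-36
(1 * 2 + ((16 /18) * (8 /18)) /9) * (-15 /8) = -3725 /972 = -3.83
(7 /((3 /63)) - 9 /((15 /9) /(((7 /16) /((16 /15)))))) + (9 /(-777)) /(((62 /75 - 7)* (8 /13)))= 4444817205 /30698752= 144.79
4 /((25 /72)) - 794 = -19562 /25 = -782.48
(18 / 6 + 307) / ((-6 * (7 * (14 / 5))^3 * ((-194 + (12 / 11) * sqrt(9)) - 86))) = 213125 / 8594965344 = 0.00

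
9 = 9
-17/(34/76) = -38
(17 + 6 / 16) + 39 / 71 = 10181 / 568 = 17.92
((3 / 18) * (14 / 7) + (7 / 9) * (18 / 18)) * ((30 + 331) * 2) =7220 / 9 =802.22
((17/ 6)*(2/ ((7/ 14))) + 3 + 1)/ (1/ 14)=644/ 3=214.67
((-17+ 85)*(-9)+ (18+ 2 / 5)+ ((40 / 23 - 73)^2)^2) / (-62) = -36080772007117 / 86750710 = -415913.28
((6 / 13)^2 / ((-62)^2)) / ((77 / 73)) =657 / 12505493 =0.00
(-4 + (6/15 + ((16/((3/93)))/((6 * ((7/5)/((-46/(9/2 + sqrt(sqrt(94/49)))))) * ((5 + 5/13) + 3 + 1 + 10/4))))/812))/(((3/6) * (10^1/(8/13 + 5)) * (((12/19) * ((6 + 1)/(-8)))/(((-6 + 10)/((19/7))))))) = -39973632 * sqrt(7) * 94^(1/4)/6690566365- 53298176 * sqrt(7) * 94^(3/4)/1264517042985 + 26649088 * sqrt(94)/20071699095 + 681513560016/62126687675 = 10.93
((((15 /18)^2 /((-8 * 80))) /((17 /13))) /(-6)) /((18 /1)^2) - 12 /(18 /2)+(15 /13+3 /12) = 139595597 /1979707392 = 0.07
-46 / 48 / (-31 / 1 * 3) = 23 / 2232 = 0.01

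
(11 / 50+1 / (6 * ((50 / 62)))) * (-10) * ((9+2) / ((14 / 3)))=-352 / 35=-10.06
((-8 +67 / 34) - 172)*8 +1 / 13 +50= -303689 / 221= -1374.16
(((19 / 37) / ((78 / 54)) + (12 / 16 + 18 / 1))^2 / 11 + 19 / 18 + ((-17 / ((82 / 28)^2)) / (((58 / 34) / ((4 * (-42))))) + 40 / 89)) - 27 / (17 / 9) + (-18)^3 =-151812595992786592507 / 27030244205538288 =-5616.40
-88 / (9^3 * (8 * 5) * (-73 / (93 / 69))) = 341 / 6119955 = 0.00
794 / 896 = 397 / 448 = 0.89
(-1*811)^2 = 657721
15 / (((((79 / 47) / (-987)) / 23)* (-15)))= 1066947 / 79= 13505.66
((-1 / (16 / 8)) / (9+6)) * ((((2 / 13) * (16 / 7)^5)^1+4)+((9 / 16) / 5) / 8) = -634493553 / 1398342400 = -0.45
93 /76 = 1.22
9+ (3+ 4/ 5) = 64/ 5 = 12.80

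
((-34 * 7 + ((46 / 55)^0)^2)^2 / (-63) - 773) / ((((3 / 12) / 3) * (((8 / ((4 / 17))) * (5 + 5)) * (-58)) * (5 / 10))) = 34956 / 17255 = 2.03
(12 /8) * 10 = 15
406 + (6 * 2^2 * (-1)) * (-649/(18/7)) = 19390/3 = 6463.33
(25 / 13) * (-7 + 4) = -75 / 13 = -5.77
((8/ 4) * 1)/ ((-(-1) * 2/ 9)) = 9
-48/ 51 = -16/ 17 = -0.94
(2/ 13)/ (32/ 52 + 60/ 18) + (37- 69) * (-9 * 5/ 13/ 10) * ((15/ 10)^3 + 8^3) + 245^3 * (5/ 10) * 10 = 73609870142/ 1001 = 73536333.81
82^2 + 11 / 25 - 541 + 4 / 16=618369 / 100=6183.69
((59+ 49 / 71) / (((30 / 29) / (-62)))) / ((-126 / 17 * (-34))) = -1904981 / 134190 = -14.20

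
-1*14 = -14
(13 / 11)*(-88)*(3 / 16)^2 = -3.66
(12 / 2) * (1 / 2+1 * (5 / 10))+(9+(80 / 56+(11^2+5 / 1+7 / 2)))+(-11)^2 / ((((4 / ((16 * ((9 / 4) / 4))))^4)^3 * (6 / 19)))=1515080452715199 / 234881024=6450416.59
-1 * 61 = -61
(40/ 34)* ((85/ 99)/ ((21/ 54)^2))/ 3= 1200/ 539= 2.23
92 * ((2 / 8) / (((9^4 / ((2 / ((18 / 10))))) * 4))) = 115 / 118098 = 0.00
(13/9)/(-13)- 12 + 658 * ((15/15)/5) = 5377/45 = 119.49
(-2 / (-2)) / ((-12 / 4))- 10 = -31 / 3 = -10.33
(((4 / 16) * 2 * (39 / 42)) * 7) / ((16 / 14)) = 2.84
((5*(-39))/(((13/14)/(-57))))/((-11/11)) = -11970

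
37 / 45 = 0.82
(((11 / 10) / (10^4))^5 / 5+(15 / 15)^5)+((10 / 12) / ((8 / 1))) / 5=153125000000000000000483153 / 150000000000000000000000000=1.02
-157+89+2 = -66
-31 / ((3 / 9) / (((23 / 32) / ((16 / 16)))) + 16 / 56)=-14973 / 362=-41.36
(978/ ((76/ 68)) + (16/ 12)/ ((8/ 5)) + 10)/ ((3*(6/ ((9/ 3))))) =100991/ 684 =147.65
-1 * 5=-5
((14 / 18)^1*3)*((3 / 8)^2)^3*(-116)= -0.75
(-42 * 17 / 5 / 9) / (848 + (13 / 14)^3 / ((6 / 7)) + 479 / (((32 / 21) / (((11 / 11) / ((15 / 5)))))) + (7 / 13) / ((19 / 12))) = -0.02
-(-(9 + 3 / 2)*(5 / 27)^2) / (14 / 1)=25 / 972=0.03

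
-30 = -30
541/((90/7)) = 42.08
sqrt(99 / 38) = 3*sqrt(418) / 38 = 1.61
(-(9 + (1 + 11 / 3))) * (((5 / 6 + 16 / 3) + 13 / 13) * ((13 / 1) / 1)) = -22919 / 18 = -1273.28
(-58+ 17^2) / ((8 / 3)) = 86.62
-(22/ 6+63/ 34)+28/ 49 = -3533/ 714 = -4.95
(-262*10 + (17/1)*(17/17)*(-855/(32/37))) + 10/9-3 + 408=-5477755/288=-19019.98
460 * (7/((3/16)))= 51520/3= 17173.33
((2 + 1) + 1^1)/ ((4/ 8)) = 8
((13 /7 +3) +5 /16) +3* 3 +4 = 2035 /112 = 18.17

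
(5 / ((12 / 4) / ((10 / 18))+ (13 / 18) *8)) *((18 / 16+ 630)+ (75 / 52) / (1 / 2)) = 14835825 / 52312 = 283.60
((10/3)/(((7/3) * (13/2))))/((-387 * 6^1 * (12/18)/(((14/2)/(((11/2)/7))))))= -70/55341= -0.00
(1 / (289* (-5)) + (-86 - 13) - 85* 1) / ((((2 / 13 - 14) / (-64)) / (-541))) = 9973019056 / 21675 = 460116.22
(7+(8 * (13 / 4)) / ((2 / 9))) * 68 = 8432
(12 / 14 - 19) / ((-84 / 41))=5207 / 588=8.86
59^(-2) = 1 / 3481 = 0.00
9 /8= 1.12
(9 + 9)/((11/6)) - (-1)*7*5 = 493/11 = 44.82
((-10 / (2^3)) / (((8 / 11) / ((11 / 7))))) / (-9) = 605 / 2016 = 0.30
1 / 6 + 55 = 331 / 6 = 55.17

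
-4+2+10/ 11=-1.09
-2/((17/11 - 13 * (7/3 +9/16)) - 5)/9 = 352/65103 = 0.01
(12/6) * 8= 16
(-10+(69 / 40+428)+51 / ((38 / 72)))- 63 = 344551 / 760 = 453.36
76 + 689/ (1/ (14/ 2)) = 4899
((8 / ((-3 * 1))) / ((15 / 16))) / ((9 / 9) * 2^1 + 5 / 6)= -256 / 255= -1.00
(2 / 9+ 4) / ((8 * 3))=19 / 108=0.18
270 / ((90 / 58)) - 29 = 145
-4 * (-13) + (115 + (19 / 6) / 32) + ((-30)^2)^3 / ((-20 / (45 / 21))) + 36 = -104975727035 / 1344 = -78106939.76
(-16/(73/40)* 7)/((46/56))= -125440/1679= -74.71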